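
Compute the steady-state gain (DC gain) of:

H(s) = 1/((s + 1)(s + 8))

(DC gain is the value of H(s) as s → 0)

DC gain = H(0) = 1/(1 × 8) = 1/8 = 0.125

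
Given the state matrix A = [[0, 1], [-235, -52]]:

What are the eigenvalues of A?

det(A - λI) = λ² - (-52)λ + 235 = (λ - (-47))(λ - (-5)). Eigenvalues: -47, -5.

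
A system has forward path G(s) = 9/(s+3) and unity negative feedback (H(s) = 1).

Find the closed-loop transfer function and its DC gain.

T(s) = G/(1+GH) = [9/(s+3)] / [1 + 9/(s+3)] = 9/(s+3+9) = 9/(s+12). DC gain = 9/12 = 0.75.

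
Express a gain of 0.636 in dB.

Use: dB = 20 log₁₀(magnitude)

dB = 20 log₁₀(0.636) = -3.9 dB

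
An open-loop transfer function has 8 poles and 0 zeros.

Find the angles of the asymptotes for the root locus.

n - m = 8 - 0 = 8. Angles: θk = (2k + 1)·180°/8 = 22.5°, 67.5°, 112.5°, 157.5°, 202.5°, 247.5°, 292.5°, 337.5°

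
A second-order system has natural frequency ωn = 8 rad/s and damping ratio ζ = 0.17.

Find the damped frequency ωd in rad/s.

ωd = ωn√(1 - ζ²) = 8√(1 - 0.17²) = 7.88 rad/s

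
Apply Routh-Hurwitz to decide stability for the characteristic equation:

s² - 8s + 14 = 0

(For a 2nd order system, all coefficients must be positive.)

Coefficients: 1, -8, 14. b=-8 not positive, so system is unstable.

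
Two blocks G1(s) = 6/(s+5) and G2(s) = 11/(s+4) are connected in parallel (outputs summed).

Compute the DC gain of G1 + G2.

Parallel: G_eq = G1 + G2. DC gain = G1(0) + G2(0) = 6/5 + 11/4 = 1.2 + 2.75 = 3.95.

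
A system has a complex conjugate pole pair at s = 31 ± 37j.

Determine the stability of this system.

Real part of poles is 31 (> 0, right half-plane). Unstable.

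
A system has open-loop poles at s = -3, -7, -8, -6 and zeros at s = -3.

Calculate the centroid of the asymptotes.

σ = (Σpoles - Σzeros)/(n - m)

σ = (Σpoles - Σzeros)/(n - m) = (-24 - (-3))/(4 - 1) = -21/3 = -7.0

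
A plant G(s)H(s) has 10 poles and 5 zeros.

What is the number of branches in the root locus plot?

Root locus has n branches where n = number of poles = 10.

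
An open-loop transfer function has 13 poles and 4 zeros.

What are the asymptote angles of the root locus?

n - m = 13 - 4 = 9. Angles: θk = (2k + 1)·180°/9 = 20°, 60°, 100°, 140°, 180°, 220°, 260°, 300°, 340°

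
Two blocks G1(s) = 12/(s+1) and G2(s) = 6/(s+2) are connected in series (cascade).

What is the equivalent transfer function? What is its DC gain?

Series: multiply transfer functions. G_eq = 12/(s+1) × 6/(s+2) = 72/((s+1)(s+2)). DC gain = 72/(1×2) = 36.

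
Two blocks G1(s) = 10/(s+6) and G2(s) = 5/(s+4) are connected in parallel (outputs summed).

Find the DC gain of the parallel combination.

Parallel: G_eq = G1 + G2. DC gain = G1(0) + G2(0) = 10/6 + 5/4 = 1.6667 + 1.25 = 2.9167.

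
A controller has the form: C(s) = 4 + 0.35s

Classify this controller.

This is a Proportional-Derivative (PD) controller.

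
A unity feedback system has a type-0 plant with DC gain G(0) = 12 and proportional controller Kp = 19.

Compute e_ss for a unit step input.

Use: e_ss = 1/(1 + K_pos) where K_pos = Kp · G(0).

K_pos = Kp · G(0) = 19 × 12 = 228. e_ss = 1/(1 + 228) = 0.0044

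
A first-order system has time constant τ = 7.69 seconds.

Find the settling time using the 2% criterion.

For first-order system, 2% settling time ≈ 4τ = 4 × 7.69 = 30.76 s.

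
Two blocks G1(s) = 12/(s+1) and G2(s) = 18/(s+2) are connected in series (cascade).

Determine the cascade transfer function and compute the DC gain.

Series: multiply transfer functions. G_eq = 12/(s+1) × 18/(s+2) = 216/((s+1)(s+2)). DC gain = 216/(1×2) = 108.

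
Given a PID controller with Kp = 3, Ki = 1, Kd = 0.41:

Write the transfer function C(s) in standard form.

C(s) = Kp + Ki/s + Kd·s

Substituting values: C(s) = 3 + 1/s + 0.41s = (0.41s² + 3s + 1)/s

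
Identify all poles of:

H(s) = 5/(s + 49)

Pole is where denominator = 0: s + 49 = 0, so s = -49.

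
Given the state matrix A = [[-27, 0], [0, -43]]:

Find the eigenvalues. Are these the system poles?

For diagonal matrix, eigenvalues are diagonal entries: λ₁ = -27, λ₂ = -43. Eigenvalues of A = system poles.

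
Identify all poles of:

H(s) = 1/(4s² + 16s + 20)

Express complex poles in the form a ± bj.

Discriminant = 16² - 4×4×20 = 256 - 320 = -64 < 0, so the poles are a complex conjugate pair s = (-16 ± j√64)/(2×4). Real part = -16/(2×4) = -16/8 = -2; imaginary part = ±√64/(2×4) = 8/8 = 1. Poles: s = -2 ± 1j.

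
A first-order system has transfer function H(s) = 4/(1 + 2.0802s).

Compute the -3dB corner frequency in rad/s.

Corner frequency = 1/τ = 1/2.0802 = 0.481 rad/s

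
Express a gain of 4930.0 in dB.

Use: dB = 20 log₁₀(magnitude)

dB = 20 log₁₀(4930.0) = 73.9 dB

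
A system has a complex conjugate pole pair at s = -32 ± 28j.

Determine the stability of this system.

Real part of poles is -32 (< 0, left half-plane). Stable.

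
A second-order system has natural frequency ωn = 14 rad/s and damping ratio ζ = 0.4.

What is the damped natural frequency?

ωd = ωn√(1 - ζ²) = 14√(1 - 0.4²) = 12.83 rad/s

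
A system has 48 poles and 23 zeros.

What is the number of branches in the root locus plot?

Root locus has n branches where n = number of poles = 48.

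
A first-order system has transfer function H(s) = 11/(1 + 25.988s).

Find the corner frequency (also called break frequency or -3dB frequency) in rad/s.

Corner frequency = 1/τ = 1/25.988 = 0.038 rad/s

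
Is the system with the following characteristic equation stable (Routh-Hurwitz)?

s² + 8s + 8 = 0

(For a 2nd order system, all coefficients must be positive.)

Coefficients: 1, 8, 8. All positive, so system is stable.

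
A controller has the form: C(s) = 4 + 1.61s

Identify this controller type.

This is a Proportional-Derivative (PD) controller.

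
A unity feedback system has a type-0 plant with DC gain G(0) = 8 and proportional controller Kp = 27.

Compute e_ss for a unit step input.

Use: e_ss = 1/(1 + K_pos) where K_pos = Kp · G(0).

K_pos = Kp · G(0) = 27 × 8 = 216. e_ss = 1/(1 + 216) = 0.0046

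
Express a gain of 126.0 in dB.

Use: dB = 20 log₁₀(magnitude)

dB = 20 log₁₀(126.0) = 42.0 dB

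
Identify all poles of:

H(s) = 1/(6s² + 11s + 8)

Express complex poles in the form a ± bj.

Discriminant = 11² - 4×6×8 = 121 - 192 = -71 < 0, so the poles are a complex conjugate pair s = (-11 ± j√71)/(2×6). Real part = -11/(2×6) = -11/12 ≈ -0.9167; imaginary part = ±√71/(2×6) ≈ 0.7022. Poles: s = -0.9167 ± 0.7022j.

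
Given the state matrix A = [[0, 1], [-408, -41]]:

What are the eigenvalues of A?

det(A - λI) = λ² - (-41)λ + 408 = (λ - (-24))(λ - (-17)). Eigenvalues: -24, -17.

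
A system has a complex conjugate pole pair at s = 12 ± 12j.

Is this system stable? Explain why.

Real part of poles is 12 (> 0, right half-plane). Unstable.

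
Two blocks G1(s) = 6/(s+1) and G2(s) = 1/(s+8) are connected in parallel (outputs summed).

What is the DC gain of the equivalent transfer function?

Parallel: G_eq = G1 + G2. DC gain = G1(0) + G2(0) = 6/1 + 1/8 = 6 + 0.125 = 6.125.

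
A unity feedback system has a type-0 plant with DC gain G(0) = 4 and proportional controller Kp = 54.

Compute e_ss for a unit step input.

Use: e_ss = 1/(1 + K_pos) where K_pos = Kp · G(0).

K_pos = Kp · G(0) = 54 × 4 = 216. e_ss = 1/(1 + 216) = 0.0046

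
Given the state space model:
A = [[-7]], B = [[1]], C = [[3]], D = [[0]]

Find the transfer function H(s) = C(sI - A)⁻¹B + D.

(sI - A)⁻¹ = 1/(s + 7). H(s) = 3 × 1/(s + 7) + 0 = 3/(s + 7).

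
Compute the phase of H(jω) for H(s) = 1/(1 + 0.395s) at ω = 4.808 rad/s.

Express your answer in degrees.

Phase = -arctan(ωτ) = -arctan(4.808 × 0.395) = -62.2°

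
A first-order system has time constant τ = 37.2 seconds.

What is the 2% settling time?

For first-order system, 2% settling time ≈ 4τ = 4 × 37.2 = 148.8 s.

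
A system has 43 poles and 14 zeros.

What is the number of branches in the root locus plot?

Root locus has n branches where n = number of poles = 43.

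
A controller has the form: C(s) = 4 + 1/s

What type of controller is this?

This is a Proportional-Integral (PI) controller.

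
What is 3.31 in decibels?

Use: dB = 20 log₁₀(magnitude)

dB = 20 log₁₀(3.31) = 10.4 dB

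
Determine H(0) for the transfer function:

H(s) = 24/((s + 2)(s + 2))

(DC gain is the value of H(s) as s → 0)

DC gain = H(0) = 24/(2 × 2) = 24/4 = 6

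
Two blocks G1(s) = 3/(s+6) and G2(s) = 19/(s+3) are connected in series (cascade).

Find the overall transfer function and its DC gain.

Series: multiply transfer functions. G_eq = 3/(s+6) × 19/(s+3) = 57/((s+6)(s+3)). DC gain = 57/(6×3) = 3.1667.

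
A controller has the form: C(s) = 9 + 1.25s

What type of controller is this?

This is a Proportional-Derivative (PD) controller.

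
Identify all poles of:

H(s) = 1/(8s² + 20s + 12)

Discriminant = 20² - 4×8×12 = 400 - 384 = 16 > 0, so two distinct real poles. Using quadratic formula: s = (-20 ± √16)/(2×8) = (-20 ± √16)/16, with √16 = 4. s₁ = -16/16 = -1, s₂ = -24/16 = -1.5. Poles: s₁ = -1, s₂ = -1.5.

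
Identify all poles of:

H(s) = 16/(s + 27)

Pole is where denominator = 0: s + 27 = 0, so s = -27.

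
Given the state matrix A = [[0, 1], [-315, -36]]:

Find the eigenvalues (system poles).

det(A - λI) = λ² - (-36)λ + 315 = (λ - (-21))(λ - (-15)). Eigenvalues: -21, -15.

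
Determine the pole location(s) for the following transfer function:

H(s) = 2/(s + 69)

Pole is where denominator = 0: s + 69 = 0, so s = -69.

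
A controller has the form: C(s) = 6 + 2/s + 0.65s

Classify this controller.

This is a Proportional-Integral-Derivative (PID) controller.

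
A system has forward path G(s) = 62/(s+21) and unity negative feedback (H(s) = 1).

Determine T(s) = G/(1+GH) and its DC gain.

T(s) = G/(1+GH) = [62/(s+21)] / [1 + 62/(s+21)] = 62/(s+21+62) = 62/(s+83). DC gain = 62/83 = 0.7470.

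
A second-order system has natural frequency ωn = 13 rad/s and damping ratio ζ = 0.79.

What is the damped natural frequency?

ωd = ωn√(1 - ζ²) = 13√(1 - 0.79²) = 7.97 rad/s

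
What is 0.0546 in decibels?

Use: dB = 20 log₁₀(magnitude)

dB = 20 log₁₀(0.0546) = -25.3 dB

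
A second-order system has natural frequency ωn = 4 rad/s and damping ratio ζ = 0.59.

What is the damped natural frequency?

ωd = ωn√(1 - ζ²) = 4√(1 - 0.59²) = 3.23 rad/s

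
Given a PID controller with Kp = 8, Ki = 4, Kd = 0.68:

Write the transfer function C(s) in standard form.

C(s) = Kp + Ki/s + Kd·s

Substituting values: C(s) = 8 + 4/s + 0.68s = (0.68s² + 8s + 4)/s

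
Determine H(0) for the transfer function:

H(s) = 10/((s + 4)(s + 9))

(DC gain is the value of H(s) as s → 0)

DC gain = H(0) = 10/(4 × 9) = 10/36 = 0.2778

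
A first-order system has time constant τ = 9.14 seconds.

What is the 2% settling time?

For first-order system, 2% settling time ≈ 4τ = 4 × 9.14 = 36.56 s.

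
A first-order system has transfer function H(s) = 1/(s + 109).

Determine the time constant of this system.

For H(s) = 1/(s + 1/τ), the pole is at -1/τ = -109, so τ = 1/109 = 0.0092 s.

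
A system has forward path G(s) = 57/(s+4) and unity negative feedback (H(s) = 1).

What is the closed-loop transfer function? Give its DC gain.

T(s) = G/(1+GH) = [57/(s+4)] / [1 + 57/(s+4)] = 57/(s+4+57) = 57/(s+61). DC gain = 57/61 = 0.9344.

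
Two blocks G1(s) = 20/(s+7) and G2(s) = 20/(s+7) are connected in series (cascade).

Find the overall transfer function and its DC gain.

Series: multiply transfer functions. G_eq = 20/(s+7) × 20/(s+7) = 400/((s+7)(s+7)). DC gain = 400/(7×7) = 8.1633.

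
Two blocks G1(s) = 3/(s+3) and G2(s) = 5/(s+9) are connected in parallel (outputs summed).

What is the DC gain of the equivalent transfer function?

Parallel: G_eq = G1 + G2. DC gain = G1(0) + G2(0) = 3/3 + 5/9 = 1 + 0.5556 = 1.5556.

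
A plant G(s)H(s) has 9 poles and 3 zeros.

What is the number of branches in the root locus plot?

Root locus has n branches where n = number of poles = 9.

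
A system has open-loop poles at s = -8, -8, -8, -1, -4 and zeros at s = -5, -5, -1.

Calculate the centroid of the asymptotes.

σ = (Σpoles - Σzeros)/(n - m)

σ = (Σpoles - Σzeros)/(n - m) = (-29 - (-11))/(5 - 3) = -18/2 = -9.0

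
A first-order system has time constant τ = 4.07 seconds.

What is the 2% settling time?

For first-order system, 2% settling time ≈ 4τ = 4 × 4.07 = 16.28 s.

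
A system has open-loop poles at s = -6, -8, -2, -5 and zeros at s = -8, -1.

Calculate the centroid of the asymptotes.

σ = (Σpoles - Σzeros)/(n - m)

σ = (Σpoles - Σzeros)/(n - m) = (-21 - (-9))/(4 - 2) = -12/2 = -6.0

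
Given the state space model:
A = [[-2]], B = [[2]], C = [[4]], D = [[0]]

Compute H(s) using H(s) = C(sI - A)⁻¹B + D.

(sI - A)⁻¹ = 1/(s + 2). H(s) = 4 × 2/(s + 2) + 0 = 8/(s + 2).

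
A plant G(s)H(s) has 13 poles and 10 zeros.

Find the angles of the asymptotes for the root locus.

n - m = 13 - 10 = 3. Angles: θk = (2k + 1)·180°/3 = 60°, 180°, 300°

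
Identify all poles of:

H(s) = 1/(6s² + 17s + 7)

Discriminant = 17² - 4×6×7 = 289 - 168 = 121 > 0, so two distinct real poles. Using quadratic formula: s = (-17 ± √121)/(2×6) = (-17 ± √121)/12, with √121 = 11. s₁ = -6/12 = -0.5, s₂ = -28/12 ≈ -2.3333. Poles: s₁ = -0.5, s₂ = -2.3333.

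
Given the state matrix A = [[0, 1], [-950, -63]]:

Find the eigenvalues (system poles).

det(A - λI) = λ² - (-63)λ + 950 = (λ - (-38))(λ - (-25)). Eigenvalues: -38, -25.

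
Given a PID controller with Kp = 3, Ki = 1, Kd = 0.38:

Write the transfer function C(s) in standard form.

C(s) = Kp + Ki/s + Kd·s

Substituting values: C(s) = 3 + 1/s + 0.38s = (0.38s² + 3s + 1)/s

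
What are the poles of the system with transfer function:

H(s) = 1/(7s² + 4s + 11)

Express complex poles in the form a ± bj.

Discriminant = 4² - 4×7×11 = 16 - 308 = -292 < 0, so the poles are a complex conjugate pair s = (-4 ± j√292)/(2×7). Real part = -4/(2×7) = -4/14 ≈ -0.2857; imaginary part = ±√292/(2×7) ≈ 1.2206. Poles: s = -0.2857 ± 1.2206j.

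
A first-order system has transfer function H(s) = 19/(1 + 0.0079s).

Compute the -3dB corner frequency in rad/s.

Corner frequency = 1/τ = 1/0.0079 = 126.582 rad/s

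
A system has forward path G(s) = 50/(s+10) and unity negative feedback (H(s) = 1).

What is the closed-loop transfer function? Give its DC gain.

T(s) = G/(1+GH) = [50/(s+10)] / [1 + 50/(s+10)] = 50/(s+10+50) = 50/(s+60). DC gain = 50/60 = 0.8333.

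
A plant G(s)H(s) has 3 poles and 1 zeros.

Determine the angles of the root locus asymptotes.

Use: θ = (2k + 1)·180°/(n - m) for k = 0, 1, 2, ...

n - m = 3 - 1 = 2. Angles: θk = (2k + 1)·180°/2 = 90°, 270°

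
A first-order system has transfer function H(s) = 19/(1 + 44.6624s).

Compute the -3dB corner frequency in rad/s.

Corner frequency = 1/τ = 1/44.6624 = 0.022 rad/s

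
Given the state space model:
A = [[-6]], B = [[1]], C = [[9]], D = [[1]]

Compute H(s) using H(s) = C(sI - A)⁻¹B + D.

(sI - A)⁻¹ = 1/(s + 6). H(s) = 9×1/(s + 6) + 1 = (s + 15)/(s + 6).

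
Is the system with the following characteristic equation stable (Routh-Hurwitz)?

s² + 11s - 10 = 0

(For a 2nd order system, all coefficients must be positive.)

Coefficients: 1, 11, -10. c=-10 not positive, so system is unstable.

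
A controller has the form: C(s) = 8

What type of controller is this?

This is a Proportional (P) controller.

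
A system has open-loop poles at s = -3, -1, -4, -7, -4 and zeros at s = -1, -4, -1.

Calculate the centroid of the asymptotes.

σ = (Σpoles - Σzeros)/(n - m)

σ = (Σpoles - Σzeros)/(n - m) = (-19 - (-6))/(5 - 3) = -13/2 = -6.5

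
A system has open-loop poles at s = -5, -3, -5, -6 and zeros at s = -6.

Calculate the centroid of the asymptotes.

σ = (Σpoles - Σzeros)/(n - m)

σ = (Σpoles - Σzeros)/(n - m) = (-19 - (-6))/(4 - 1) = -13/3 = -4.33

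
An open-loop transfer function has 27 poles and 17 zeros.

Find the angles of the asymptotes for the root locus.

n - m = 27 - 17 = 10. Angles: θk = (2k + 1)·180°/10 = 18°, 54°, 90°, 126°, 162°, 198°, 234°, 270°, 306°, 342°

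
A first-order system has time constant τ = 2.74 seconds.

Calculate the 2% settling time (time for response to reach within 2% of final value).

For first-order system, 2% settling time ≈ 4τ = 4 × 2.74 = 10.96 s.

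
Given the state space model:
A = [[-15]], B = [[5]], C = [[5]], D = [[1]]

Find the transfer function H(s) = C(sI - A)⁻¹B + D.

(sI - A)⁻¹ = 1/(s + 15). H(s) = 5×5/(s + 15) + 1 = (s + 40)/(s + 15).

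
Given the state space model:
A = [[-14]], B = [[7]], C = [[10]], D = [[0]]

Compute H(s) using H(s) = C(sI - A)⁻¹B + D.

(sI - A)⁻¹ = 1/(s + 14). H(s) = 10 × 7/(s + 14) + 0 = 70/(s + 14).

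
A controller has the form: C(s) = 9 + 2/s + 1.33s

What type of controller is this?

This is a Proportional-Integral-Derivative (PID) controller.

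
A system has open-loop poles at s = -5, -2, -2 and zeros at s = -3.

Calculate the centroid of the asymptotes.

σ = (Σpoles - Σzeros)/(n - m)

σ = (Σpoles - Σzeros)/(n - m) = (-9 - (-3))/(3 - 1) = -6/2 = -3.0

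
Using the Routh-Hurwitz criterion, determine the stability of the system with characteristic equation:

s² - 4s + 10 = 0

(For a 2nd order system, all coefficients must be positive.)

Coefficients: 1, -4, 10. b=-4 not positive, so system is unstable.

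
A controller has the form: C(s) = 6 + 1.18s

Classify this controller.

This is a Proportional-Derivative (PD) controller.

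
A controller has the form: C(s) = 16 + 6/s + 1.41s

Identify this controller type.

This is a Proportional-Integral-Derivative (PID) controller.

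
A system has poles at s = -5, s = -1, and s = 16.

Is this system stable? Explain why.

Pole(s) at s = 16 are not in the left half-plane. System is unstable.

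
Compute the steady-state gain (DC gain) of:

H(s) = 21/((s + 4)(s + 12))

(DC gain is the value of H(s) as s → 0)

DC gain = H(0) = 21/(4 × 12) = 21/48 = 0.4375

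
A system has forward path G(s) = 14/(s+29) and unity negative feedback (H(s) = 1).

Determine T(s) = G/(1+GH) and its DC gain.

T(s) = G/(1+GH) = [14/(s+29)] / [1 + 14/(s+29)] = 14/(s+29+14) = 14/(s+43). DC gain = 14/43 = 0.3256.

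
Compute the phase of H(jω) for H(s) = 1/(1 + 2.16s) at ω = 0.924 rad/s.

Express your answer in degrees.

Phase = -arctan(ωτ) = -arctan(0.924 × 2.16) = -63.4°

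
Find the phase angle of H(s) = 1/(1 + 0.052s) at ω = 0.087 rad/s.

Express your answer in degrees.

Phase = -arctan(ωτ) = -arctan(0.087 × 0.052) = -0.3°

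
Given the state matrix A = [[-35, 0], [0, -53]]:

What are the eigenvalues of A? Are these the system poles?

For diagonal matrix, eigenvalues are diagonal entries: λ₁ = -35, λ₂ = -53. Eigenvalues of A = system poles.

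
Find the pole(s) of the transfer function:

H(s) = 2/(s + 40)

Pole is where denominator = 0: s + 40 = 0, so s = -40.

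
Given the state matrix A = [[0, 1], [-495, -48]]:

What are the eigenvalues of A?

det(A - λI) = λ² - (-48)λ + 495 = (λ - (-15))(λ - (-33)). Eigenvalues: -15, -33.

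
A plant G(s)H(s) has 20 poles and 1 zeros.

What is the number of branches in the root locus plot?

Root locus has n branches where n = number of poles = 20.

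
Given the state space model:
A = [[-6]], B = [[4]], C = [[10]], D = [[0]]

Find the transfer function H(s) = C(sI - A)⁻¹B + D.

(sI - A)⁻¹ = 1/(s + 6). H(s) = 10 × 4/(s + 6) + 0 = 40/(s + 6).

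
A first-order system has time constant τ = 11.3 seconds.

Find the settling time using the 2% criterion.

For first-order system, 2% settling time ≈ 4τ = 4 × 11.3 = 45.2 s.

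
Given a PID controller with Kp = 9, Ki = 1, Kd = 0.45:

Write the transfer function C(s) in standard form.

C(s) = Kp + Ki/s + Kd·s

Substituting values: C(s) = 9 + 1/s + 0.45s = (0.45s² + 9s + 1)/s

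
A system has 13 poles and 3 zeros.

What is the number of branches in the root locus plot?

Root locus has n branches where n = number of poles = 13.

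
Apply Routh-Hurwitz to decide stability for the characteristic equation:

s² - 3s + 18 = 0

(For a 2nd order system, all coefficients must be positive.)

Coefficients: 1, -3, 18. b=-3 not positive, so system is unstable.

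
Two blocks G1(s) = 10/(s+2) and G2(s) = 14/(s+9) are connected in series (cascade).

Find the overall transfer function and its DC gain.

Series: multiply transfer functions. G_eq = 10/(s+2) × 14/(s+9) = 140/((s+2)(s+9)). DC gain = 140/(2×9) = 7.7778.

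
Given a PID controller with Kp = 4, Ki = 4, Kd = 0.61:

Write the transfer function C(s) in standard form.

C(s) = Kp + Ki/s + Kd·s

Substituting values: C(s) = 4 + 4/s + 0.61s = (0.61s² + 4s + 4)/s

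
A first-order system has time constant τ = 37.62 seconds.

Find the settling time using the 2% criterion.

For first-order system, 2% settling time ≈ 4τ = 4 × 37.62 = 150.48 s.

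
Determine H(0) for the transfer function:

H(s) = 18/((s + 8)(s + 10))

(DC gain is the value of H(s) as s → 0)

DC gain = H(0) = 18/(8 × 10) = 18/80 = 0.225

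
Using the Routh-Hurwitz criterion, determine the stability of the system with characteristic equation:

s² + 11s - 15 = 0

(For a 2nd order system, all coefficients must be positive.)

Coefficients: 1, 11, -15. c=-15 not positive, so system is unstable.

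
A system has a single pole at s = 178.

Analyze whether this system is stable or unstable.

Pole at s = 178 is in the right half-plane. Unstable.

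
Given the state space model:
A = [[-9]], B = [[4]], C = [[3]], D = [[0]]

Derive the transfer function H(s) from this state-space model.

(sI - A)⁻¹ = 1/(s + 9). H(s) = 3 × 4/(s + 9) + 0 = 12/(s + 9).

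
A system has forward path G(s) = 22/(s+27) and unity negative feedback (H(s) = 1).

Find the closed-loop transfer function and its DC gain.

T(s) = G/(1+GH) = [22/(s+27)] / [1 + 22/(s+27)] = 22/(s+27+22) = 22/(s+49). DC gain = 22/49 = 0.4490.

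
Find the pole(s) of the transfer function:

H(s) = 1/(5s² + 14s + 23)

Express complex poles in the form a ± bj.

Discriminant = 14² - 4×5×23 = 196 - 460 = -264 < 0, so the poles are a complex conjugate pair s = (-14 ± j√264)/(2×5). Real part = -14/(2×5) = -14/10 = -1.4; imaginary part = ±√264/(2×5) ≈ 1.6248. Poles: s = -1.4 ± 1.6248j.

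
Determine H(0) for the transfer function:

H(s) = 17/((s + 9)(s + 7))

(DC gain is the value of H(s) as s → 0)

DC gain = H(0) = 17/(9 × 7) = 17/63 = 0.2698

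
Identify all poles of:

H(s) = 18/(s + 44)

Pole is where denominator = 0: s + 44 = 0, so s = -44.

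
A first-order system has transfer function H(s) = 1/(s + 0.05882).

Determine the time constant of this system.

For H(s) = 1/(s + 1/τ), the pole is at -1/τ = -0.05882, so τ = 1/0.05882 = 17 s.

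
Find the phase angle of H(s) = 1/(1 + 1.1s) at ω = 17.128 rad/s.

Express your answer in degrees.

Phase = -arctan(ωτ) = -arctan(17.128 × 1.1) = -87.0°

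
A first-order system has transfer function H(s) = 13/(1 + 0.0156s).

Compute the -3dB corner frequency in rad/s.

Corner frequency = 1/τ = 1/0.0156 = 64.103 rad/s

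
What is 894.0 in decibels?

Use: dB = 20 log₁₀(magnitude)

dB = 20 log₁₀(894.0) = 59.0 dB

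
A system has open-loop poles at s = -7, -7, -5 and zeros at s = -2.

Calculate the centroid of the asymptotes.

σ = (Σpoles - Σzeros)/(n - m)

σ = (Σpoles - Σzeros)/(n - m) = (-19 - (-2))/(3 - 1) = -17/2 = -8.5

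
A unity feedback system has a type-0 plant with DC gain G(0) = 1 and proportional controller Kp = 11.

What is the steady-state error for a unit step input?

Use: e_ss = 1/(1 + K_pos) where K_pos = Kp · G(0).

K_pos = Kp · G(0) = 11 × 1 = 11. e_ss = 1/(1 + 11) = 0.0833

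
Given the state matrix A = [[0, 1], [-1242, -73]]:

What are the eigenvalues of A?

det(A - λI) = λ² - (-73)λ + 1242 = (λ - (-27))(λ - (-46)). Eigenvalues: -27, -46.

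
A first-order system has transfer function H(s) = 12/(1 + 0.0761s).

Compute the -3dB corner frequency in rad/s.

Corner frequency = 1/τ = 1/0.0761 = 13.141 rad/s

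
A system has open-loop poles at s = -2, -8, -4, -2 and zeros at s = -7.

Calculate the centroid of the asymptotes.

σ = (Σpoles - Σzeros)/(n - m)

σ = (Σpoles - Σzeros)/(n - m) = (-16 - (-7))/(4 - 1) = -9/3 = -3.0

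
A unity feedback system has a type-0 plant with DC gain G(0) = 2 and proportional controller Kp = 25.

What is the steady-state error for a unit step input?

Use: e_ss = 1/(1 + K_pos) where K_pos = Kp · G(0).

K_pos = Kp · G(0) = 25 × 2 = 50. e_ss = 1/(1 + 50) = 0.0196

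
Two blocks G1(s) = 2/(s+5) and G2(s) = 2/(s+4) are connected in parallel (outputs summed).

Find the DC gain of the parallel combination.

Parallel: G_eq = G1 + G2. DC gain = G1(0) + G2(0) = 2/5 + 2/4 = 0.4 + 0.5 = 0.9.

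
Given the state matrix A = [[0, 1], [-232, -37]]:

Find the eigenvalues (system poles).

det(A - λI) = λ² - (-37)λ + 232 = (λ - (-29))(λ - (-8)). Eigenvalues: -29, -8.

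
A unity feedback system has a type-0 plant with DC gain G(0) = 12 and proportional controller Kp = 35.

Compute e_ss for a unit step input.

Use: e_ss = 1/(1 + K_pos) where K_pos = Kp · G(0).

K_pos = Kp · G(0) = 35 × 12 = 420. e_ss = 1/(1 + 420) = 0.0024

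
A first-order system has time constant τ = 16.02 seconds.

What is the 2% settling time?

For first-order system, 2% settling time ≈ 4τ = 4 × 16.02 = 64.08 s.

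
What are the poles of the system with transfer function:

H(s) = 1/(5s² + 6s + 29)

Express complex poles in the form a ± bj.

Discriminant = 6² - 4×5×29 = 36 - 580 = -544 < 0, so the poles are a complex conjugate pair s = (-6 ± j√544)/(2×5). Real part = -6/(2×5) = -6/10 = -0.6; imaginary part = ±√544/(2×5) ≈ 2.3324. Poles: s = -0.6 ± 2.3324j.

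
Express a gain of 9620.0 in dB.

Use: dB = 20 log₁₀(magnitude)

dB = 20 log₁₀(9620.0) = 79.7 dB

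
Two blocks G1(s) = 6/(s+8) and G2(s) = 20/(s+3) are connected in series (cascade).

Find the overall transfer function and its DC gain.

Series: multiply transfer functions. G_eq = 6/(s+8) × 20/(s+3) = 120/((s+8)(s+3)). DC gain = 120/(8×3) = 5.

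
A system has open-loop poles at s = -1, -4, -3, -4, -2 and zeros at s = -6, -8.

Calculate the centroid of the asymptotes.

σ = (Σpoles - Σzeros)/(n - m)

σ = (Σpoles - Σzeros)/(n - m) = (-14 - (-14))/(5 - 2) = 0/3 = 0.0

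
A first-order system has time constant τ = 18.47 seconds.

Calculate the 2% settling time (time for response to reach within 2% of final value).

For first-order system, 2% settling time ≈ 4τ = 4 × 18.47 = 73.88 s.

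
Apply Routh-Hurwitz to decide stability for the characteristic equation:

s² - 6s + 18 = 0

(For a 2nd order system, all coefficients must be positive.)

Coefficients: 1, -6, 18. b=-6 not positive, so system is unstable.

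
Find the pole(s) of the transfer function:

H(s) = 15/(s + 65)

Pole is where denominator = 0: s + 65 = 0, so s = -65.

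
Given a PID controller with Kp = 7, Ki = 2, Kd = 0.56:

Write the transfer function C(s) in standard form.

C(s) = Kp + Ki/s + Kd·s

Substituting values: C(s) = 7 + 2/s + 0.56s = (0.56s² + 7s + 2)/s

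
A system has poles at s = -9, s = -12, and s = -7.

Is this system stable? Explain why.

All poles are in the left half-plane. System is stable.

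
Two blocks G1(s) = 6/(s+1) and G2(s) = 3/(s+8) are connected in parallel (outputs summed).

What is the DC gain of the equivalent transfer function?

Parallel: G_eq = G1 + G2. DC gain = G1(0) + G2(0) = 6/1 + 3/8 = 6 + 0.375 = 6.375.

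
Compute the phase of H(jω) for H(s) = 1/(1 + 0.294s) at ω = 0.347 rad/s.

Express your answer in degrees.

Phase = -arctan(ωτ) = -arctan(0.347 × 0.294) = -5.8°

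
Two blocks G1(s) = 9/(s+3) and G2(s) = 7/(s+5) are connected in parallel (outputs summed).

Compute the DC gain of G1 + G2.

Parallel: G_eq = G1 + G2. DC gain = G1(0) + G2(0) = 9/3 + 7/5 = 3 + 1.4 = 4.4.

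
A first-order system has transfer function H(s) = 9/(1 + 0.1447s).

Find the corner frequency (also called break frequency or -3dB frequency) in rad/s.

Corner frequency = 1/τ = 1/0.1447 = 6.911 rad/s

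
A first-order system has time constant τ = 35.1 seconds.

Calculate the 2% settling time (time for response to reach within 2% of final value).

For first-order system, 2% settling time ≈ 4τ = 4 × 35.1 = 140.4 s.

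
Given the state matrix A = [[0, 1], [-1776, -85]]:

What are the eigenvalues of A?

det(A - λI) = λ² - (-85)λ + 1776 = (λ - (-48))(λ - (-37)). Eigenvalues: -48, -37.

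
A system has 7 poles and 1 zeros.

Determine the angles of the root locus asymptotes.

n - m = 7 - 1 = 6. Angles: θk = (2k + 1)·180°/6 = 30°, 90°, 150°, 210°, 270°, 330°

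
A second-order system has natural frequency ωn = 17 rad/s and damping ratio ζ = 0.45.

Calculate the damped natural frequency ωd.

ωd = ωn√(1 - ζ²) = 17√(1 - 0.45²) = 15.18 rad/s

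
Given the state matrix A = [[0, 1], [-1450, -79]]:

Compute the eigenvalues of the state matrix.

det(A - λI) = λ² - (-79)λ + 1450 = (λ - (-50))(λ - (-29)). Eigenvalues: -50, -29.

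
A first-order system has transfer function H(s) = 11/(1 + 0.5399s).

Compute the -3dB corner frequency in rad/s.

Corner frequency = 1/τ = 1/0.5399 = 1.852 rad/s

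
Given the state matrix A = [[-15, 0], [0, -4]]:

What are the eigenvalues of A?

For diagonal matrix, eigenvalues are diagonal entries: λ₁ = -15, λ₂ = -4.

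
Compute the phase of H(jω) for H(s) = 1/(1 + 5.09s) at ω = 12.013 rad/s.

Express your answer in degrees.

Phase = -arctan(ωτ) = -arctan(12.013 × 5.09) = -89.1°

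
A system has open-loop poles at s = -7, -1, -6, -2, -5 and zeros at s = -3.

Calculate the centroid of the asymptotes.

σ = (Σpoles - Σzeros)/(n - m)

σ = (Σpoles - Σzeros)/(n - m) = (-21 - (-3))/(5 - 1) = -18/4 = -4.5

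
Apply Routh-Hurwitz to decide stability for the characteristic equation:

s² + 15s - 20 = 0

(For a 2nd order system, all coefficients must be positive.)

Coefficients: 1, 15, -20. c=-20 not positive, so system is unstable.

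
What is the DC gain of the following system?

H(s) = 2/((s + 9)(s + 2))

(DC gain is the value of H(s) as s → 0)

DC gain = H(0) = 2/(9 × 2) = 2/18 = 0.1111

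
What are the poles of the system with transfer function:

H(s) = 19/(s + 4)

Pole is where denominator = 0: s + 4 = 0, so s = -4.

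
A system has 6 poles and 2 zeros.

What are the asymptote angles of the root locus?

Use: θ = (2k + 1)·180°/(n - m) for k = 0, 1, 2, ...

n - m = 6 - 2 = 4. Angles: θk = (2k + 1)·180°/4 = 45°, 135°, 225°, 315°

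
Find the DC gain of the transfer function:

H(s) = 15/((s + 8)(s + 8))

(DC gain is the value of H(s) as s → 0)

DC gain = H(0) = 15/(8 × 8) = 15/64 = 0.234375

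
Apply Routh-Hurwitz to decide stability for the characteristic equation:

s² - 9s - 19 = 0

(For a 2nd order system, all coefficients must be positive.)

Coefficients: 1, -9, -19. b=-9, c=-19 not positive, so system is unstable.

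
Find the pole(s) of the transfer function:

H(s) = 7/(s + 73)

Pole is where denominator = 0: s + 73 = 0, so s = -73.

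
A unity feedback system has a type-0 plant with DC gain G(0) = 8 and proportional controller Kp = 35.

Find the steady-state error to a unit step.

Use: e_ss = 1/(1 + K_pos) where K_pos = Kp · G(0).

K_pos = Kp · G(0) = 35 × 8 = 280. e_ss = 1/(1 + 280) = 0.0036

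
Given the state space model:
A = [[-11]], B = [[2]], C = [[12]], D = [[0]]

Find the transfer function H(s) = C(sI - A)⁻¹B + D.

(sI - A)⁻¹ = 1/(s + 11). H(s) = 12 × 2/(s + 11) + 0 = 24/(s + 11).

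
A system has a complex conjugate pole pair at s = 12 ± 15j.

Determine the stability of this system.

Real part of poles is 12 (> 0, right half-plane). Unstable.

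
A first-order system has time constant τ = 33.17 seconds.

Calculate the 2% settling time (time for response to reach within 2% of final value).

For first-order system, 2% settling time ≈ 4τ = 4 × 33.17 = 132.68 s.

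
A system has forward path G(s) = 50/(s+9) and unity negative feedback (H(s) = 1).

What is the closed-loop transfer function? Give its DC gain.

T(s) = G/(1+GH) = [50/(s+9)] / [1 + 50/(s+9)] = 50/(s+9+50) = 50/(s+59). DC gain = 50/59 = 0.8475.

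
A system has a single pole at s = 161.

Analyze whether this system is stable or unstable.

Pole at s = 161 is in the right half-plane. Unstable.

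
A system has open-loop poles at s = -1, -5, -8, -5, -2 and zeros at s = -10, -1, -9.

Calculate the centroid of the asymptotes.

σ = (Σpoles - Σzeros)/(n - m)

σ = (Σpoles - Σzeros)/(n - m) = (-21 - (-20))/(5 - 3) = -1/2 = -0.5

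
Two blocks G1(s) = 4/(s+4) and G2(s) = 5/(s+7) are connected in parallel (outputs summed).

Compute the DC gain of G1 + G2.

Parallel: G_eq = G1 + G2. DC gain = G1(0) + G2(0) = 4/4 + 5/7 = 1 + 0.7143 = 1.7143.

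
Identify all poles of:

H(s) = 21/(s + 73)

Pole is where denominator = 0: s + 73 = 0, so s = -73.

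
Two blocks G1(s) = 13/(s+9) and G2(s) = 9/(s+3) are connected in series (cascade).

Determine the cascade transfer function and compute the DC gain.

Series: multiply transfer functions. G_eq = 13/(s+9) × 9/(s+3) = 117/((s+9)(s+3)). DC gain = 117/(9×3) = 4.3333.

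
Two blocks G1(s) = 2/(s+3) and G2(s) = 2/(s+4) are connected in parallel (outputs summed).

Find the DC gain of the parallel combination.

Parallel: G_eq = G1 + G2. DC gain = G1(0) + G2(0) = 2/3 + 2/4 = 0.6667 + 0.5 = 1.1667.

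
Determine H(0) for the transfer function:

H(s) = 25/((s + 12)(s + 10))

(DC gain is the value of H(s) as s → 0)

DC gain = H(0) = 25/(12 × 10) = 25/120 = 0.2083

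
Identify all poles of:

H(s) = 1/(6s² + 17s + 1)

Discriminant = 17² - 4×6×1 = 289 - 24 = 265 > 0, so two distinct real poles. Using quadratic formula: s = (-17 ± √265)/(2×6) = (-17 ± √265)/12, with √265 ≈ 16.2788. s₁ ≈ -0.0601, s₂ ≈ -2.7732. Poles: s₁ = -0.0601, s₂ = -2.7732.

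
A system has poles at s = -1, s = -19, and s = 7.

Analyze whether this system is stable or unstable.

Pole(s) at s = 7 are not in the left half-plane. System is unstable.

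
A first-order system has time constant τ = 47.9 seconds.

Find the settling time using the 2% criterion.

For first-order system, 2% settling time ≈ 4τ = 4 × 47.9 = 191.6 s.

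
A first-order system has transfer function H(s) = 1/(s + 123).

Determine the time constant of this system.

For H(s) = 1/(s + 1/τ), the pole is at -1/τ = -123, so τ = 1/123 = 0.0081 s.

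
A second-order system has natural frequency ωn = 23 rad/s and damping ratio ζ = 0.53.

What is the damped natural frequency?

ωd = ωn√(1 - ζ²) = 23√(1 - 0.53²) = 19.5 rad/s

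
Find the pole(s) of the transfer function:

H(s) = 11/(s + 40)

Pole is where denominator = 0: s + 40 = 0, so s = -40.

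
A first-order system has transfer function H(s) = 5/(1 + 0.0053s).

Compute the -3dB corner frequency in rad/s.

Corner frequency = 1/τ = 1/0.0053 = 188.679 rad/s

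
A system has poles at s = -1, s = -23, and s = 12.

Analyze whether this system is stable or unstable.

Pole(s) at s = 12 are not in the left half-plane. System is unstable.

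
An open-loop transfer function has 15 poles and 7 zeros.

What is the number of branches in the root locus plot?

Root locus has n branches where n = number of poles = 15.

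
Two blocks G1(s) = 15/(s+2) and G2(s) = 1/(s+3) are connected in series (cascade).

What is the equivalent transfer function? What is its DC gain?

Series: multiply transfer functions. G_eq = 15/(s+2) × 1/(s+3) = 15/((s+2)(s+3)). DC gain = 15/(2×3) = 2.5.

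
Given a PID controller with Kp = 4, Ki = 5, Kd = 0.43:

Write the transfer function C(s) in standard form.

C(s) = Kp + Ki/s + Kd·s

Substituting values: C(s) = 4 + 5/s + 0.43s = (0.43s² + 4s + 5)/s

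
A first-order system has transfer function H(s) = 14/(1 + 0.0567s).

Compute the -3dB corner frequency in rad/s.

Corner frequency = 1/τ = 1/0.0567 = 17.637 rad/s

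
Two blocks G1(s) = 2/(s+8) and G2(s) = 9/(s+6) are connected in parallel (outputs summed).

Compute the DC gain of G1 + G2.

Parallel: G_eq = G1 + G2. DC gain = G1(0) + G2(0) = 2/8 + 9/6 = 0.25 + 1.5 = 1.75.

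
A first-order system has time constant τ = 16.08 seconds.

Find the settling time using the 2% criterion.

For first-order system, 2% settling time ≈ 4τ = 4 × 16.08 = 64.32 s.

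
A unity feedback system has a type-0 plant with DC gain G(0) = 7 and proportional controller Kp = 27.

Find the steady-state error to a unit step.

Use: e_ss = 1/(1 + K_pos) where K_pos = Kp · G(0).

K_pos = Kp · G(0) = 27 × 7 = 189. e_ss = 1/(1 + 189) = 0.0053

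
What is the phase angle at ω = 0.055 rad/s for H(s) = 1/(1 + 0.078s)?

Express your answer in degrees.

Phase = -arctan(ωτ) = -arctan(0.055 × 0.078) = -0.2°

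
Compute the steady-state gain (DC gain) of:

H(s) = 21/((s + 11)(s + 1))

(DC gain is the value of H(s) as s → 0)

DC gain = H(0) = 21/(11 × 1) = 21/11 = 1.9091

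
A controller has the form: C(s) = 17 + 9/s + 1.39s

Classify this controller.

This is a Proportional-Integral-Derivative (PID) controller.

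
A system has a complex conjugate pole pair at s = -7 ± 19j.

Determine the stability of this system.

Real part of poles is -7 (< 0, left half-plane). Stable.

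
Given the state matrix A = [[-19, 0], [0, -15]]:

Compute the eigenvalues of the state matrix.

For diagonal matrix, eigenvalues are diagonal entries: λ₁ = -19, λ₂ = -15.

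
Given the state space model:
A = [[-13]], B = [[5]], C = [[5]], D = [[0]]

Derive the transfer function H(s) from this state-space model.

(sI - A)⁻¹ = 1/(s + 13). H(s) = 5 × 5/(s + 13) + 0 = 25/(s + 13).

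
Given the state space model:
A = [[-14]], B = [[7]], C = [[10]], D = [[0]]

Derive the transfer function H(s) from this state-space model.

(sI - A)⁻¹ = 1/(s + 14). H(s) = 10 × 7/(s + 14) + 0 = 70/(s + 14).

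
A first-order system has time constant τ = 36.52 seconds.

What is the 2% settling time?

For first-order system, 2% settling time ≈ 4τ = 4 × 36.52 = 146.08 s.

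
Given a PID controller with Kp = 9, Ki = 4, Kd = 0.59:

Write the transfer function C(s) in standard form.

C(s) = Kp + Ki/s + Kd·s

Substituting values: C(s) = 9 + 4/s + 0.59s = (0.59s² + 9s + 4)/s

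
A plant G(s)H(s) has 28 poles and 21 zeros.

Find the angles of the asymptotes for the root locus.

n - m = 28 - 21 = 7. Angles: θk = (2k + 1)·180°/7 = 25.71°, 77.14°, 128.57°, 180°, 231.43°, 282.86°, 334.29°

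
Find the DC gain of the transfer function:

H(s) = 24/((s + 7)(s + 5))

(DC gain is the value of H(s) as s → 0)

DC gain = H(0) = 24/(7 × 5) = 24/35 = 0.6857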